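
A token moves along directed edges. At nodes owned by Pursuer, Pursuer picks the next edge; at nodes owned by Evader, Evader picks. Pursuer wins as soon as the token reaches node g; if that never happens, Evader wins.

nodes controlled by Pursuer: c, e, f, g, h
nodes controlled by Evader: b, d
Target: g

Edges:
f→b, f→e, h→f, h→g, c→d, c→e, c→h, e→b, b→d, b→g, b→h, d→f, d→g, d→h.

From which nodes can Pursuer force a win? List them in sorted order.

A0 = {g}
A1: add {h} — h (Pursuer) has h→g.
A2: add {c} — c (Pursuer) has c→h.
A3 = A2; e.g. b (Evader) can still go to d. Fixed point.
Pursuer's winning region = {c, g, h}.

c, g, h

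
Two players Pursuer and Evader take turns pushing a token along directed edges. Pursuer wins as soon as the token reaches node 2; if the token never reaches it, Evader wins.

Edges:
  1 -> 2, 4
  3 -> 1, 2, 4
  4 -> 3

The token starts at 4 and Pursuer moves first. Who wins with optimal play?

Track states (vertex, player-to-move).
A0 = {(2,Pursuer), (2,Evader)}
A1: add {(1,Pursuer), (3,Pursuer)}.
A2: add {(4,Evader)}.
A3 = A2; e.g. (1,Evader) stays out. (4,Pursuer) never enters ⇒ Evader avoids the target.

Evader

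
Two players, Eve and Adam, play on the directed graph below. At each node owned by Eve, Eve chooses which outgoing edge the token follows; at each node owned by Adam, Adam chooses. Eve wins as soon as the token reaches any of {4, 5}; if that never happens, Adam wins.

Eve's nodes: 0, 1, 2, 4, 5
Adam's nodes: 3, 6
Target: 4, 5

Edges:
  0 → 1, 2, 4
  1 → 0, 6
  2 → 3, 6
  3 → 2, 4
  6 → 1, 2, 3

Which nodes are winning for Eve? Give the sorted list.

0, 1, 4, 5

A0 = {4, 5}
A1: add {0} — 0 (Eve) has 0→4.
A2: add {1} — 1 (Eve) has 1→0.
A3 = A2; e.g. 2 (Eve) has no edge into A2. Fixed point.
Eve's winning region = {0, 1, 4, 5}.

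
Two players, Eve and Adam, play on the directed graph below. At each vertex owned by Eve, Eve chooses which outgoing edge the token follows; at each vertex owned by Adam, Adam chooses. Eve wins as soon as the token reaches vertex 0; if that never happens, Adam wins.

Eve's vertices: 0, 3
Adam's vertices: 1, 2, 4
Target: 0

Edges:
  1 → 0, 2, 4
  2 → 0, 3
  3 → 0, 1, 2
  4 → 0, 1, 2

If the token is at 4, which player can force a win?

Adam

A0 = {0}
A1: add {3} — 3 (Eve) has 3→0.
A2: add {2} — 2 (Adam): all of {0, 3} already in.
A3 = A2; e.g. 1 (Adam) can still go to 4. Fixed point.
4 never enters the attractor, so Adam can avoid the target forever.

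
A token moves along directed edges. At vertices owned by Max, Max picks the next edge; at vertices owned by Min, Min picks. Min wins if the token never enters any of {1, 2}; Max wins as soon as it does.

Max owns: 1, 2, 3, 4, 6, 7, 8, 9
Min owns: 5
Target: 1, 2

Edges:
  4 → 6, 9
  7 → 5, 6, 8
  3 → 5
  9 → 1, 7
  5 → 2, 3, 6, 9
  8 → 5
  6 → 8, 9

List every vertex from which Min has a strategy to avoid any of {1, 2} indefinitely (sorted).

A0 = {1, 2}
A1: add {9} — 9 (Max) has 9→1.
A2: add {4, 6} — 4 (Max) has 4→9; 6 (Max) has 6→9.
A3: add {7} — 7 (Max) has 7→6.
A4 = A3; e.g. 3 (Max) has no edge into A3. Fixed point.
Max's attractor = {1, 2, 4, 6, 7, 9}; Min avoids the target exactly from the complement.

3, 5, 8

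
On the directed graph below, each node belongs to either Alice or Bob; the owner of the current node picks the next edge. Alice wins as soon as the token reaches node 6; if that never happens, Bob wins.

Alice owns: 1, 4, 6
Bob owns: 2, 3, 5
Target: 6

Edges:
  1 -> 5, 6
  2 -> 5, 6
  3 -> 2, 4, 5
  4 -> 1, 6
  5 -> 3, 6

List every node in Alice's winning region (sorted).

1, 4, 6

A0 = {6}
A1: add {1, 4} — 1 (Alice) has 1→6; 4 (Alice) has 4→6.
A2 = A1; e.g. 2 (Bob) can still go to 5. Fixed point.
Alice's winning region = {1, 4, 6}.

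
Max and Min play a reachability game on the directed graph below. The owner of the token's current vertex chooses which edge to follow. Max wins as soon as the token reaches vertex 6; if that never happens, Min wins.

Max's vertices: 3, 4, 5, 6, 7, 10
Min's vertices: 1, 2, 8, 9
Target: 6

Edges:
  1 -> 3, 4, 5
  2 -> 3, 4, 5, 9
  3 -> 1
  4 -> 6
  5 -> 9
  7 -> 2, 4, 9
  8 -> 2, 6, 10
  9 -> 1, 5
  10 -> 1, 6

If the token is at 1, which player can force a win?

Min

A0 = {6}
A1: add {4, 10} — 4 (Max) has 4→6; 10 (Max) has 10→6.
A2: add {7} — 7 (Max) has 7→4.
A3 = A2; e.g. 1 (Min) can still go to 3. Fixed point.
1 never enters the attractor, so Min can avoid the target forever.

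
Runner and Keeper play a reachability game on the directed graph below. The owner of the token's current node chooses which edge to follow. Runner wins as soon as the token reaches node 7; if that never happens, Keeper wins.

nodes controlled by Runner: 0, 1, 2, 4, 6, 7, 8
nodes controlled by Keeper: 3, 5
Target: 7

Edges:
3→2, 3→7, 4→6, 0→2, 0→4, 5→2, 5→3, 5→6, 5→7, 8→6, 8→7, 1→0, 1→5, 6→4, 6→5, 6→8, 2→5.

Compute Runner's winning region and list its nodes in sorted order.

0, 1, 4, 6, 7, 8

A0 = {7}
A1: add {8} — 8 (Runner) has 8→7.
A2: add {6} — 6 (Runner) has 6→8.
A3: add {4} — 4 (Runner) has 4→6.
A4: add {0} — 0 (Runner) has 0→4.
A5: add {1} — 1 (Runner) has 1→0.
A6 = A5; e.g. 2 (Runner) has no edge into A5. Fixed point.
Runner's winning region = {0, 1, 4, 6, 7, 8}.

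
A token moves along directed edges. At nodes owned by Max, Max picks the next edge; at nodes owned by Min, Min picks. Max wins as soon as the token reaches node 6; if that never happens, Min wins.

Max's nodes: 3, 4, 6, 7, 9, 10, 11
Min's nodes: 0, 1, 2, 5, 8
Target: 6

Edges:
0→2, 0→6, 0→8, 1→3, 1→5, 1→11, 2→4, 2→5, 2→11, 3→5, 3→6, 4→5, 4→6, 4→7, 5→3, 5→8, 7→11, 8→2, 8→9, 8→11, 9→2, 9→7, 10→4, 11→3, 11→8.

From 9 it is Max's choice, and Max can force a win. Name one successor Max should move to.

A0 = {6}
A1: add {3, 4} — 3 (Max) has 3→6; 4 (Max) has 4→6.
A2: add {10, 11} — 10 (Max) has 10→4; 11 (Max) has 11→3.
A3: add {7} — 7 (Max) has 7→11.
A4: add {9} — 9 (Max) has 9→7.
A5 = A4; e.g. 0 (Min) can still go to 2. Fixed point.
From 9, successor 7 is in the attractor (rank 3); the other successor 2 is not.

7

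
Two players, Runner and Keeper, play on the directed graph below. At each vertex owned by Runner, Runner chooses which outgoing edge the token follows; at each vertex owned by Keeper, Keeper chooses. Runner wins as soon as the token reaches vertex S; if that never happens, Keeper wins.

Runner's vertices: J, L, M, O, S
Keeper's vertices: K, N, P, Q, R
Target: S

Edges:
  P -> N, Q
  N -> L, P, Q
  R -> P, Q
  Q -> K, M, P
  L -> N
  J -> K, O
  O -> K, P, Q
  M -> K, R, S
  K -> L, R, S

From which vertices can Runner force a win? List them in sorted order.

A0 = {S}
A1: add {M} — M (Runner) has M→S.
A2 = A1; e.g. J (Runner) has no edge into A1. Fixed point.
Runner's winning region = {M, S}.

M, S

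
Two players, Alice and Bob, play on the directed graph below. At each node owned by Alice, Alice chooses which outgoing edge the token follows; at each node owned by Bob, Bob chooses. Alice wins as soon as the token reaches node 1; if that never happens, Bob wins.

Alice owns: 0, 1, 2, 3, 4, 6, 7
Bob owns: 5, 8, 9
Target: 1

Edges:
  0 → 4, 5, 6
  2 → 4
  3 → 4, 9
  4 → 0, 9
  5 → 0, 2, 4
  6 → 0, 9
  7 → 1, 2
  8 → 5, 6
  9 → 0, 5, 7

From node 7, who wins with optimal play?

Alice

A0 = {1}
A1: add {7} — 7 (Alice) has 7→1.
A2 = A1; e.g. 0 (Alice) has no edge into A1. Fixed point.
7 ∈ A1, so Alice can force the target.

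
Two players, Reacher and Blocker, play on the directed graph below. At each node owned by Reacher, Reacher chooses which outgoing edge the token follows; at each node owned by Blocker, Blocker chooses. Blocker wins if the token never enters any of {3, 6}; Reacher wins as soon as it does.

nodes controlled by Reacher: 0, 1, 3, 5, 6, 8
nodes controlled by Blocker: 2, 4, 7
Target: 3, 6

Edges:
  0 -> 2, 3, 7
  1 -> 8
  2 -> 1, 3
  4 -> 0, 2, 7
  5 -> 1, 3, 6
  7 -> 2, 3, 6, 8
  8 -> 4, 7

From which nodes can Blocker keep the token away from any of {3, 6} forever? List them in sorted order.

1, 2, 4, 7, 8

A0 = {3, 6}
A1: add {0, 5} — 0 (Reacher) has 0→3; 5 (Reacher) has 5→3.
A2 = A1; e.g. 1 (Reacher) has no edge into A1. Fixed point.
Reacher's attractor = {0, 3, 5, 6}; Blocker avoids the target exactly from the complement.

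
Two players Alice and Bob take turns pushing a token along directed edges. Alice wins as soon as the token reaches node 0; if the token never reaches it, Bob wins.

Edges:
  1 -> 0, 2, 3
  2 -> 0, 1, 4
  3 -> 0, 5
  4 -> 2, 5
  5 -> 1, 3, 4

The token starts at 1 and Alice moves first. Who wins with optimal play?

Track states (vertex, player-to-move).
A0 = {(0,Alice), (0,Bob)}
A1: add {(1,Alice), (2,Alice), (3,Alice)}.
(1,Alice) ∈ A1 ⇒ Alice forces the target.

Alice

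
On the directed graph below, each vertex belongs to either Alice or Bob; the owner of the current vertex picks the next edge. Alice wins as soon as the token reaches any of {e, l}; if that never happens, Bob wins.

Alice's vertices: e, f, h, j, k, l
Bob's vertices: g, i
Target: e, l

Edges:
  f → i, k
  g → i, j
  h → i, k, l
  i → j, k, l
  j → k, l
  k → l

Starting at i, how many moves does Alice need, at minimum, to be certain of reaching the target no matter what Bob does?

A0 = {e, l}
A1: add {h, j, k} — h (Alice) has h→l; j (Alice) has j→l; k (Alice) has k→l.
A2: add {f, i} — f (Alice) has f→k; i (Bob): all of {j, k, l} already in.
i enters the attractor at level 2, so Alice can force the target in 2 moves from there.

2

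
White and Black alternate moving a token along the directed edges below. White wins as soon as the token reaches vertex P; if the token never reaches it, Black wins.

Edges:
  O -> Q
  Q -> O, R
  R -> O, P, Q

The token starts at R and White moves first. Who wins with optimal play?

Track states (vertex, player-to-move).
A0 = {(P,White), (P,Black)}
A1: add {(R,White)}.
(R,White) ∈ A1 ⇒ White forces the target.

White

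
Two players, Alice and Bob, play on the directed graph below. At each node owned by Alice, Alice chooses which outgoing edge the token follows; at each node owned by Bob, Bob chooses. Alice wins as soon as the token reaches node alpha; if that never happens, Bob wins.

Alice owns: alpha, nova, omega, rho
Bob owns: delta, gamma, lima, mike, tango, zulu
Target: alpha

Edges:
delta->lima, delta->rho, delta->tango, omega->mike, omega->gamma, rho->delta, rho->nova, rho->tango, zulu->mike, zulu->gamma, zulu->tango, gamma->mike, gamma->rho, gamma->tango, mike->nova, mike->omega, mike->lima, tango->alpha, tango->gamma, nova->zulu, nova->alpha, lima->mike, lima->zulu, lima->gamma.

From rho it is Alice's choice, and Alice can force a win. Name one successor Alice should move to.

nova

A0 = {alpha}
A1: add {nova} — nova (Alice) has nova→alpha.
A2: add {rho} — rho (Alice) has rho→nova.
A3 = A2; e.g. mike (Bob) can still go to omega. Fixed point.
From rho, successor nova is in the attractor (rank 1); the other successors delta, tango are not.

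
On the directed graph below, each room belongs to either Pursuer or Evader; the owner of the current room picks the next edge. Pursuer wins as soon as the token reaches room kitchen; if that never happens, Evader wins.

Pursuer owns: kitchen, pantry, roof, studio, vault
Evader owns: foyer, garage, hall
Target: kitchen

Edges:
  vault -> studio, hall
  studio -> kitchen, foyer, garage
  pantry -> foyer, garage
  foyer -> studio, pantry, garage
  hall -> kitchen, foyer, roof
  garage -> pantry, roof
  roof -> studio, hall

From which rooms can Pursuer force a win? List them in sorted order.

kitchen, roof, studio, vault

A0 = {kitchen}
A1: add {studio} — studio (Pursuer) has studio→kitchen.
A2: add {roof, vault} — vault (Pursuer) has vault→studio; roof (Pursuer) has roof→studio.
A3 = A2; e.g. pantry (Pursuer) has no edge into A2. Fixed point.
Pursuer's winning region = {kitchen, roof, studio, vault}.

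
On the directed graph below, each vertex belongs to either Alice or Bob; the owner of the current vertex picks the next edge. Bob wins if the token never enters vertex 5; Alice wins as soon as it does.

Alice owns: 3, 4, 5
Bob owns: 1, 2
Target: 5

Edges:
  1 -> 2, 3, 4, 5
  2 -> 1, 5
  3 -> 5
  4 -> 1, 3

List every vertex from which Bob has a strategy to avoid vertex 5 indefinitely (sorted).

A0 = {5}
A1: add {3} — 3 (Alice) has 3→5.
A2: add {4} — 4 (Alice) has 4→3.
A3 = A2; e.g. 1 (Bob) can still go to 2. Fixed point.
Alice's attractor = {3, 4, 5}; Bob avoids the target exactly from the complement.

1, 2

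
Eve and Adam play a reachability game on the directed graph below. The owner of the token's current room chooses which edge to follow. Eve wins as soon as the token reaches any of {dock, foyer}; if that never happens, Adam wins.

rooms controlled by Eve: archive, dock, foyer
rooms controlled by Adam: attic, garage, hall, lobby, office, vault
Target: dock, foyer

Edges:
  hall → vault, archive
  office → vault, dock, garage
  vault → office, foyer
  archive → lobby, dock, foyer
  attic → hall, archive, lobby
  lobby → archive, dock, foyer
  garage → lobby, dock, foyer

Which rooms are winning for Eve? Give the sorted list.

archive, dock, foyer, garage, lobby

A0 = {dock, foyer}
A1: add {archive} — archive (Eve) has archive→dock.
A2: add {lobby} — lobby (Adam): all of {archive, dock, foyer} already in.
A3: add {garage} — garage (Adam): all of {lobby, dock, foyer} already in.
A4 = A3; e.g. hall (Adam) can still go to vault. Fixed point.
Eve's winning region = {archive, dock, foyer, garage, lobby}.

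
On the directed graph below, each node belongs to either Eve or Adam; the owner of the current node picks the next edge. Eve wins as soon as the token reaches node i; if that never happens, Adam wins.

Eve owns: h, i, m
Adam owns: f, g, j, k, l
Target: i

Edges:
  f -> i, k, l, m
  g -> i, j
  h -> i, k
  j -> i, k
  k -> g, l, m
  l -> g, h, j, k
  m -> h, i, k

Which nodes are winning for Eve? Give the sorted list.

A0 = {i}
A1: add {h, m} — h (Eve) has h→i; m (Eve) has m→i.
A2 = A1; e.g. f (Adam) can still go to k. Fixed point.
Eve's winning region = {h, i, m}.

h, i, m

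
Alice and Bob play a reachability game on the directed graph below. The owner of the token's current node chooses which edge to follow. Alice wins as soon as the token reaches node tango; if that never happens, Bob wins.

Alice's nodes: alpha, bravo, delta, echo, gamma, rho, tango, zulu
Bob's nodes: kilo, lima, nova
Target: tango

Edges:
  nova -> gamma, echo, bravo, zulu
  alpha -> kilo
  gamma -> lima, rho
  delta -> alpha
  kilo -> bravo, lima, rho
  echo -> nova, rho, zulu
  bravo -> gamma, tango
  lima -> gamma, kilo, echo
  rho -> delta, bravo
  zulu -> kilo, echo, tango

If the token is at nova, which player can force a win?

Alice

A0 = {tango}
A1: add {bravo, zulu} — bravo (Alice) has bravo→tango; zulu (Alice) has zulu→tango.
A2: add {echo, rho} — echo (Alice) has echo→zulu; rho (Alice) has rho→bravo.
A3: add {gamma} — gamma (Alice) has gamma→rho.
A4: add {nova} — nova (Bob): all of {gamma, echo, bravo, zulu} already in.
A5 = A4; e.g. alpha (Alice) has no edge into A4. Fixed point.
nova ∈ A4, so Alice can force the target.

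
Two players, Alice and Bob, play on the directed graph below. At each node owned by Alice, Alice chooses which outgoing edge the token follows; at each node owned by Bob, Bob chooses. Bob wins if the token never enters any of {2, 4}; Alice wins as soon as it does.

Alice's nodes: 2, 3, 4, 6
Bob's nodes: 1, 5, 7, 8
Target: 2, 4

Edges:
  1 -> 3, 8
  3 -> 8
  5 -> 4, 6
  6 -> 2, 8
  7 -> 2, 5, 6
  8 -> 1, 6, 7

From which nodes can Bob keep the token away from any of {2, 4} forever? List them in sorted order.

A0 = {2, 4}
A1: add {6} — 6 (Alice) has 6→2.
A2: add {5} — 5 (Bob): all of {4, 6} already in.
A3: add {7} — 7 (Bob): all of {2, 5, 6} already in.
A4 = A3; e.g. 1 (Bob) can still go to 3. Fixed point.
Alice's attractor = {2, 4, 5, 6, 7}; Bob avoids the target exactly from the complement.

1, 3, 8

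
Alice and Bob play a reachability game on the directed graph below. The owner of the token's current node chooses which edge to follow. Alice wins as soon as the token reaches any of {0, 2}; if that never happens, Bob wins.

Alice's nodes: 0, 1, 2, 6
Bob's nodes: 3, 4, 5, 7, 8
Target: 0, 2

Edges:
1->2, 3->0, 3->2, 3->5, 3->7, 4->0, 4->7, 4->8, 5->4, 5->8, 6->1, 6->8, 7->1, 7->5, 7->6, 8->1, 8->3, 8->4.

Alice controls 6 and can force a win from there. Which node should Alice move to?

A0 = {0, 2}
A1: add {1} — 1 (Alice) has 1→2.
A2: add {6} — 6 (Alice) has 6→1.
A3 = A2; e.g. 3 (Bob) can still go to 5. Fixed point.
From 6, successor 1 is in the attractor (rank 1); the other successor 8 is not.

1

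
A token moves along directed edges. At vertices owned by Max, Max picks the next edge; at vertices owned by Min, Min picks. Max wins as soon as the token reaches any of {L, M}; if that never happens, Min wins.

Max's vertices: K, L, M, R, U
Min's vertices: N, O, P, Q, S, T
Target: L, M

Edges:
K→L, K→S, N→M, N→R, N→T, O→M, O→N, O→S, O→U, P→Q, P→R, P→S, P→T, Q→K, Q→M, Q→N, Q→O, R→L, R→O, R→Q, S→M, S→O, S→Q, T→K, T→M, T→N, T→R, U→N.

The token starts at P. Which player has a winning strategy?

A0 = {L, M}
A1: add {K, R} — K (Max) has K→L; R (Max) has R→L.
A2 = A1; e.g. N (Min) can still go to T. Fixed point.
P never enters the attractor, so Min can avoid the target forever.

Min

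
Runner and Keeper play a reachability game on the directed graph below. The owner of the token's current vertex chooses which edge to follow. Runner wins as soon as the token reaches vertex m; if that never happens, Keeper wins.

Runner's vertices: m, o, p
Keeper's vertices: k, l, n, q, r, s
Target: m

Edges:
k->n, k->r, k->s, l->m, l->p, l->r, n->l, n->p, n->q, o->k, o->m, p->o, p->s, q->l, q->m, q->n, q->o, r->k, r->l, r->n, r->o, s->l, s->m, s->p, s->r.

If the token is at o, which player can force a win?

Runner

A0 = {m}
A1: add {o} — o (Runner) has o→m.
o ∈ A1, so Runner can force the target.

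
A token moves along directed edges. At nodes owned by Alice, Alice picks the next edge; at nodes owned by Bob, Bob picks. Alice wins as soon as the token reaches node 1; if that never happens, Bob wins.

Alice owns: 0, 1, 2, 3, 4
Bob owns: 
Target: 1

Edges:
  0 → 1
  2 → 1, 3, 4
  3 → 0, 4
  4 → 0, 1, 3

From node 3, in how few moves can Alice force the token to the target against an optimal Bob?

2

A0 = {1}
A1: add {0, 2, 4} — 0 (Alice) has 0→1; 2 (Alice) has 2→1; 4 (Alice) has 4→1.
A2: add {3} — 3 (Alice) has 3→0.
A2 = all vertices. Fixed point.
3 enters the attractor at level 2, so Alice can force the target in 2 moves from there.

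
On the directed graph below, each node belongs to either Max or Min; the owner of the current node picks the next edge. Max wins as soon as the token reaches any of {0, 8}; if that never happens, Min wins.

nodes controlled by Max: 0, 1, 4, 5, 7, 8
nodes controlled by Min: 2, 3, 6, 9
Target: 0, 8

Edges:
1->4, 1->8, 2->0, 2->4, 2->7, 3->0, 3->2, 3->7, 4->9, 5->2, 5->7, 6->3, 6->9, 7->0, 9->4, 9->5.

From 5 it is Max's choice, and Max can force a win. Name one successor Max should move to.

7

A0 = {0, 8}
A1: add {1, 7} — 1 (Max) has 1→8; 7 (Max) has 7→0.
A2: add {5} — 5 (Max) has 5→7.
A3 = A2; e.g. 2 (Min) can still go to 4. Fixed point.
From 5, successor 7 is in the attractor (rank 1); the other successor 2 is not.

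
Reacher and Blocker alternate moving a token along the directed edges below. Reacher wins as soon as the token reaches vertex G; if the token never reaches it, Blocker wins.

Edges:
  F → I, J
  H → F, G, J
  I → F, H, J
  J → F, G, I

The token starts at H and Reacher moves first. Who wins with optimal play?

Reacher

Track states (vertex, player-to-move).
A0 = {(G,Reacher), (G,Blocker)}
A1: add {(H,Reacher), (J,Reacher)}.
(H,Reacher) ∈ A1 ⇒ Reacher forces the target.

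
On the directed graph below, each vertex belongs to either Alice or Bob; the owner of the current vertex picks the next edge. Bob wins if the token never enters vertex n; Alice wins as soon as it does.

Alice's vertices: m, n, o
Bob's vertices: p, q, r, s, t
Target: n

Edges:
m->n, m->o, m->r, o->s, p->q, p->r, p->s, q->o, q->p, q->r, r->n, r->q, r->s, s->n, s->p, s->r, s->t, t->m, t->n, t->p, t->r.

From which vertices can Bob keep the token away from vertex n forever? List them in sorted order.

o, p, q, r, s, t

A0 = {n}
A1: add {m} — m (Alice) has m→n.
A2 = A1; e.g. o (Alice) has no edge into A1. Fixed point.
Alice's attractor = {m, n}; Bob avoids the target exactly from the complement.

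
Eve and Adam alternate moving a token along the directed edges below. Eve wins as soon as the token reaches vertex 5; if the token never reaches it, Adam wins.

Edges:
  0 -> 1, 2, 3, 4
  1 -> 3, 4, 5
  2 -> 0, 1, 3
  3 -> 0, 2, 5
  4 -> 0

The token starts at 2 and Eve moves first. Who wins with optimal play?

Adam

Track states (vertex, player-to-move).
A0 = {(5,Eve), (5,Adam)}
A1: add {(1,Eve), (3,Eve)}.
A2 = A1; e.g. (0,Eve) stays out. (2,Eve) never enters ⇒ Adam avoids the target.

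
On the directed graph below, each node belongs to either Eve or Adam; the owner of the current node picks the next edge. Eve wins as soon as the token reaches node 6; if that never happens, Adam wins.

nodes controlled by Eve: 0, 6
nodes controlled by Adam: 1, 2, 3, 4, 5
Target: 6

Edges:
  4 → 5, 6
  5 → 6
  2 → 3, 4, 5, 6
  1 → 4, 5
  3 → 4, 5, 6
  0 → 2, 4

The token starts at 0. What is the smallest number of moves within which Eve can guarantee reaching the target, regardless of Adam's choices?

3

A0 = {6}
A1: add {5} — 5 (Adam): all of {6} already in.
A2: add {4} — 4 (Adam): all of {5, 6} already in.
A3: add {0, 1, 3} — 0 (Eve) has 0→4; 1 (Adam): all of {4, 5} already in; 3 (Adam): all of {4, 5, 6} already in.
0 enters the attractor at level 3, so Eve can force the target in 3 moves from there.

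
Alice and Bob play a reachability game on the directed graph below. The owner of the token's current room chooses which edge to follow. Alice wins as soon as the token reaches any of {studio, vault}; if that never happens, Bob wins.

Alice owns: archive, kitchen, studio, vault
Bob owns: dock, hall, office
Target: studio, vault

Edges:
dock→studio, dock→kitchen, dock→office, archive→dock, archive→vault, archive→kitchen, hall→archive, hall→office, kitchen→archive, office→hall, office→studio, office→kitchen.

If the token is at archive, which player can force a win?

Alice

A0 = {studio, vault}
A1: add {archive} — archive (Alice) has archive→vault.
archive ∈ A1, so Alice can force the target.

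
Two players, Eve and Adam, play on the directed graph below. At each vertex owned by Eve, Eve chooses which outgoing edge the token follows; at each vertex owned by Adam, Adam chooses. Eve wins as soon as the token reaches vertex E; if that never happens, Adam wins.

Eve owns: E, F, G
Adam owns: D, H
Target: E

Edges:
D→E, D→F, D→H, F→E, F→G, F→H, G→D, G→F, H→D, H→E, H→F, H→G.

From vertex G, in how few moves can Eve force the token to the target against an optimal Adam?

A0 = {E}
A1: add {F} — F (Eve) has F→E.
A2: add {G} — G (Eve) has G→F.
A3 = A2; e.g. D (Adam) can still go to H. Fixed point.
G enters the attractor at level 2, so Eve can force the target in 2 moves from there.

2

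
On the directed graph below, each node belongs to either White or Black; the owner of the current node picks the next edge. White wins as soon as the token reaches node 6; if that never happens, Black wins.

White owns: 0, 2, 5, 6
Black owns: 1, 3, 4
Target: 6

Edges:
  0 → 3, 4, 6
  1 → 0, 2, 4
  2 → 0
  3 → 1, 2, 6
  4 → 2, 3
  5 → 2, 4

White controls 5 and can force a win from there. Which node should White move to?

2

A0 = {6}
A1: add {0} — 0 (White) has 0→6.
A2: add {2} — 2 (White) has 2→0.
A3: add {5} — 5 (White) has 5→2.
A4 = A3; e.g. 1 (Black) can still go to 4. Fixed point.
From 5, successor 2 is in the attractor (rank 2); the other successor 4 is not.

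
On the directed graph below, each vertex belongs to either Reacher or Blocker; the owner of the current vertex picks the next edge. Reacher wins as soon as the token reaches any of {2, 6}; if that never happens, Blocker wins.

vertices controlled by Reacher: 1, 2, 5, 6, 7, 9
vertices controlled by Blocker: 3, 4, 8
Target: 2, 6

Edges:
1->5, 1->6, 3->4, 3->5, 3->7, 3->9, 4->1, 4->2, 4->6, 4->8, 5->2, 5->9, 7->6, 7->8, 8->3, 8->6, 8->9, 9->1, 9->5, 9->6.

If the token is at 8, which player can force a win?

A0 = {2, 6}
A1: add {1, 5, 7, 9} — 1 (Reacher) has 1→6; 5 (Reacher) has 5→2; 7 (Reacher) has 7→6; 9 (Reacher) has 9→6.
A2 = A1; e.g. 3 (Blocker) can still go to 4. Fixed point.
8 never enters the attractor, so Blocker can avoid the target forever.

Blocker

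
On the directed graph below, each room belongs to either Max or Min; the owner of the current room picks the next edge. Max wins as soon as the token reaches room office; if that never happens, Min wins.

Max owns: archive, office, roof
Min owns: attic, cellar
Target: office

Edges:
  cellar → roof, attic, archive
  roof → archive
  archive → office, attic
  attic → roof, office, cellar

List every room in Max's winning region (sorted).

A0 = {office}
A1: add {archive} — archive (Max) has archive→office.
A2: add {roof} — roof (Max) has roof→archive.
A3 = A2; e.g. attic (Min) can still go to cellar. Fixed point.
Max's winning region = {archive, office, roof}.

archive, office, roof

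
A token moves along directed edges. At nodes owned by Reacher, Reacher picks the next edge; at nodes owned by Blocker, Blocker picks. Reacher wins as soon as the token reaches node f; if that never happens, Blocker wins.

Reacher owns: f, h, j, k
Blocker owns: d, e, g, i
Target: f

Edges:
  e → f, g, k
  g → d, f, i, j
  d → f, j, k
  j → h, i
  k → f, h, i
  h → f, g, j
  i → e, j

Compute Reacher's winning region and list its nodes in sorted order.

d, f, h, j, k

A0 = {f}
A1: add {h, k} — h (Reacher) has h→f; k (Reacher) has k→f.
A2: add {j} — j (Reacher) has j→h.
A3: add {d} — d (Blocker): all of {f, j, k} already in.
A4 = A3; e.g. e (Blocker) can still go to g. Fixed point.
Reacher's winning region = {d, f, h, j, k}.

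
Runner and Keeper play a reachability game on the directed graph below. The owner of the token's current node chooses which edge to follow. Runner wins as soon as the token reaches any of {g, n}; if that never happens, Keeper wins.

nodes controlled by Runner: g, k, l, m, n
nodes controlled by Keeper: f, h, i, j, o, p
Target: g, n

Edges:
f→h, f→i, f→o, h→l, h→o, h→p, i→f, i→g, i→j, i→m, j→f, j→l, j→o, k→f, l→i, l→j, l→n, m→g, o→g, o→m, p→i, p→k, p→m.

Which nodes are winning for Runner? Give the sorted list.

g, l, m, n, o

A0 = {g, n}
A1: add {l, m} — l (Runner) has l→n; m (Runner) has m→g.
A2: add {o} — o (Keeper): all of {g, m} already in.
A3 = A2; e.g. f (Keeper) can still go to h. Fixed point.
Runner's winning region = {g, l, m, n, o}.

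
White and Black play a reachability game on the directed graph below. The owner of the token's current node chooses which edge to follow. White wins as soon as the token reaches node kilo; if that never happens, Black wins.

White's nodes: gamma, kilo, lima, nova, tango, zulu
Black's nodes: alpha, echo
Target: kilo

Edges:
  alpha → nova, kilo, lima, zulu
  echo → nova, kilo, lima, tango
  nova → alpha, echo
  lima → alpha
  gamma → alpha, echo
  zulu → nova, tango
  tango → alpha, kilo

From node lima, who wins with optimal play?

A0 = {kilo}
A1: add {tango} — tango (White) has tango→kilo.
A2: add {zulu} — zulu (White) has zulu→tango.
A3 = A2; e.g. alpha (Black) can still go to nova. Fixed point.
lima never enters the attractor, so Black can avoid the target forever.

Black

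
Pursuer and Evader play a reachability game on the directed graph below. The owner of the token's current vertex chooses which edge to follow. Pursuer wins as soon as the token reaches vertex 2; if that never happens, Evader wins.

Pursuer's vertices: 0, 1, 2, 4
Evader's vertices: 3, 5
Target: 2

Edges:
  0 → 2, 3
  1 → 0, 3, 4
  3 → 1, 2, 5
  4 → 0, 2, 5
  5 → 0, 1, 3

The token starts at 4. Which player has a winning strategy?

A0 = {2}
A1: add {0, 4} — 0 (Pursuer) has 0→2; 4 (Pursuer) has 4→2.
4 ∈ A1, so Pursuer can force the target.

Pursuer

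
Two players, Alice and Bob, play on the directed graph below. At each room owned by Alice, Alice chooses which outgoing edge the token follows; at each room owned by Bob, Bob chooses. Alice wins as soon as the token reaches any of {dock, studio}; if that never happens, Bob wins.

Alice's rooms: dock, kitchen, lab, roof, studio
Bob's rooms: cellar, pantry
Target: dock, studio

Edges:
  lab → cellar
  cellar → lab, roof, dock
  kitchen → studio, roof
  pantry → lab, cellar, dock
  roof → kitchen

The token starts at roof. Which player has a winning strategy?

A0 = {dock, studio}
A1: add {kitchen} — kitchen (Alice) has kitchen→studio.
A2: add {roof} — roof (Alice) has roof→kitchen.
A3 = A2; e.g. lab (Alice) has no edge into A2. Fixed point.
roof ∈ A2, so Alice can force the target.

Alice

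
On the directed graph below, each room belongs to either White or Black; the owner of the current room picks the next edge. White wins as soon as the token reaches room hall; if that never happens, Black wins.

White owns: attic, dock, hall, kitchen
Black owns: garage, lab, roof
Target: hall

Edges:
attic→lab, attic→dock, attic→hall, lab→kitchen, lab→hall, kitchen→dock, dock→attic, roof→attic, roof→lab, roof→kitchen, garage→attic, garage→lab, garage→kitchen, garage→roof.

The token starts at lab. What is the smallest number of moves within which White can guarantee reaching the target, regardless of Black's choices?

A0 = {hall}
A1: add {attic} — attic (White) has attic→hall.
A2: add {dock} — dock (White) has dock→attic.
A3: add {kitchen} — kitchen (White) has kitchen→dock.
A4: add {lab} — lab (Black): all of {kitchen, hall} already in.
lab enters the attractor at level 4, so White can force the target in 4 moves from there.

4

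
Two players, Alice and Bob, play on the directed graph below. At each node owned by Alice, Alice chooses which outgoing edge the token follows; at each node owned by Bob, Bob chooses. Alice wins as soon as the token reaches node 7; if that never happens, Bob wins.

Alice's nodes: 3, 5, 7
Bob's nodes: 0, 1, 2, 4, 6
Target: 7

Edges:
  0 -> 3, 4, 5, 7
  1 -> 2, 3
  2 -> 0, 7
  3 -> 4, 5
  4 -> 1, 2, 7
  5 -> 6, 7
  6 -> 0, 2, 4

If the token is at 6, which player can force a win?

A0 = {7}
A1: add {5} — 5 (Alice) has 5→7.
A2: add {3} — 3 (Alice) has 3→5.
A3 = A2; e.g. 0 (Bob) can still go to 4. Fixed point.
6 never enters the attractor, so Bob can avoid the target forever.

Bob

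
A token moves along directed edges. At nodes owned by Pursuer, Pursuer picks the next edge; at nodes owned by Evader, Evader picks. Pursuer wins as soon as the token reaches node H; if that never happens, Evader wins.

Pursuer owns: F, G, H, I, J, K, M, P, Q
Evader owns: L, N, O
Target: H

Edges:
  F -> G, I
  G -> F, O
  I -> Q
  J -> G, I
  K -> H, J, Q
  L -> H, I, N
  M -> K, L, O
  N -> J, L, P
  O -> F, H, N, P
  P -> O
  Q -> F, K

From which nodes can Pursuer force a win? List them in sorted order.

F, G, H, I, J, K, M, Q

A0 = {H}
A1: add {K} — K (Pursuer) has K→H.
A2: add {M, Q} — M (Pursuer) has M→K; Q (Pursuer) has Q→K.
A3: add {I} — I (Pursuer) has I→Q.
A4: add {F, J} — F (Pursuer) has F→I; J (Pursuer) has J→I.
A5: add {G} — G (Pursuer) has G→F.
A6 = A5; e.g. L (Evader) can still go to N. Fixed point.
Pursuer's winning region = {F, G, H, I, J, K, M, Q}.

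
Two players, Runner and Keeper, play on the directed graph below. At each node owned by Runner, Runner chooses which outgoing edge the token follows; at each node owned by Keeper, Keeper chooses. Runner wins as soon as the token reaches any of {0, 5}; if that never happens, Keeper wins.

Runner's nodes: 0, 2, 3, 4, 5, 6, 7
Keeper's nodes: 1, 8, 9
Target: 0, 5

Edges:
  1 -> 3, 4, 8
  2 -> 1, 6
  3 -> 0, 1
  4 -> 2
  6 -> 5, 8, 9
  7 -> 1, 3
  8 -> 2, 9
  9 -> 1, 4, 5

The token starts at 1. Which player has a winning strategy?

Keeper

A0 = {0, 5}
A1: add {3, 6} — 3 (Runner) has 3→0; 6 (Runner) has 6→5.
A2: add {2, 7} — 2 (Runner) has 2→6; 7 (Runner) has 7→3.
A3: add {4} — 4 (Runner) has 4→2.
A4 = A3; e.g. 1 (Keeper) can still go to 8. Fixed point.
1 never enters the attractor, so Keeper can avoid the target forever.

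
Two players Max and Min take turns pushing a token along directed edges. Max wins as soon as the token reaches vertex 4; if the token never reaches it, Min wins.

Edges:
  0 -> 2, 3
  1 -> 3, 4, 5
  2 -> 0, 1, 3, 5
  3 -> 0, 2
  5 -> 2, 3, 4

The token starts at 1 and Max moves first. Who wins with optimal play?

Track states (vertex, player-to-move).
A0 = {(4,Max), (4,Min)}
A1: add {(1,Max), (5,Max)}.
(1,Max) ∈ A1 ⇒ Max forces the target.

Max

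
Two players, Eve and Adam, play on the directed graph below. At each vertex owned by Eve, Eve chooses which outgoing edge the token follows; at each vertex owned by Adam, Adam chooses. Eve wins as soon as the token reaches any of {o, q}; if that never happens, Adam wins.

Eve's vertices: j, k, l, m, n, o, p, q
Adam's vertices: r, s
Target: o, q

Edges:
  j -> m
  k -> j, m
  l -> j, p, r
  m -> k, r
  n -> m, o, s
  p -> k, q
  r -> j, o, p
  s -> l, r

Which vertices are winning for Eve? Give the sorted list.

A0 = {o, q}
A1: add {n, p} — n (Eve) has n→o; p (Eve) has p→q.
A2: add {l} — l (Eve) has l→p.
A3 = A2; e.g. j (Eve) has no edge into A2. Fixed point.
Eve's winning region = {l, n, o, p, q}.

l, n, o, p, q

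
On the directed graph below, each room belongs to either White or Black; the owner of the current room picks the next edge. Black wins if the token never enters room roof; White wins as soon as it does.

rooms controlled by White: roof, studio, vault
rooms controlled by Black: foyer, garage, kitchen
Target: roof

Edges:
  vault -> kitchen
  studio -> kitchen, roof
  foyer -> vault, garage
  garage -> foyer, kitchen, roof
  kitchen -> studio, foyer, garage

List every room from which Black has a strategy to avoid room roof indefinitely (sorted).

A0 = {roof}
A1: add {studio} — studio (White) has studio→roof.
A2 = A1; e.g. vault (White) has no edge into A1. Fixed point.
White's attractor = {roof, studio}; Black avoids the target exactly from the complement.

foyer, garage, kitchen, vault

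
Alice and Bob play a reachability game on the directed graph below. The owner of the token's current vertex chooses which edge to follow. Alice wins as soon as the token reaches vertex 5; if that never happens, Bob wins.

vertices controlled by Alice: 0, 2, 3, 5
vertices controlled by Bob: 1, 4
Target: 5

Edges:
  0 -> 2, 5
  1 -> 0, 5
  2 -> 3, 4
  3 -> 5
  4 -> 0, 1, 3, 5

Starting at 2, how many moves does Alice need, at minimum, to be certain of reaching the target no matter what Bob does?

2

A0 = {5}
A1: add {0, 3} — 0 (Alice) has 0→5; 3 (Alice) has 3→5.
A2: add {1, 2} — 1 (Bob): all of {0, 5} already in; 2 (Alice) has 2→3.
2 enters the attractor at level 2, so Alice can force the target in 2 moves from there.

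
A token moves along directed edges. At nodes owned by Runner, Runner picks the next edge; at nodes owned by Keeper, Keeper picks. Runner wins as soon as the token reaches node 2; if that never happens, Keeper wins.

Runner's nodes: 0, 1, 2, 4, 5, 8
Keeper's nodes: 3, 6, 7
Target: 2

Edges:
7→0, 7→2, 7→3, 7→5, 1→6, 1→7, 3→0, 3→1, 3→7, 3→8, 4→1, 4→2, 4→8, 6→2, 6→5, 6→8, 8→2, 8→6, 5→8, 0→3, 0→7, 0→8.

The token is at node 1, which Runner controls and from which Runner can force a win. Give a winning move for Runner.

6

A0 = {2}
A1: add {4, 8} — 4 (Runner) has 4→2; 8 (Runner) has 8→2.
A2: add {0, 5} — 0 (Runner) has 0→8; 5 (Runner) has 5→8.
A3: add {6} — 6 (Keeper): all of {2, 5, 8} already in.
A4: add {1} — 1 (Runner) has 1→6.
A5 = A4; e.g. 3 (Keeper) can still go to 7. Fixed point.
From 1, successor 6 is in the attractor (rank 3); the other successor 7 is not.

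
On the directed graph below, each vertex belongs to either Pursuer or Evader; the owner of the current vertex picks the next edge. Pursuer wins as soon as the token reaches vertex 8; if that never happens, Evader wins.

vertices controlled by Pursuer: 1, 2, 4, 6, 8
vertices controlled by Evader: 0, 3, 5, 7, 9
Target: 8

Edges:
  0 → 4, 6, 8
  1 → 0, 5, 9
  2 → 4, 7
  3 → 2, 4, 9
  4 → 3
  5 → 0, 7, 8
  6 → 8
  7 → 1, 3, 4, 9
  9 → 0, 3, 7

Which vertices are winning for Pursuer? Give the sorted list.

6, 8

A0 = {8}
A1: add {6} — 6 (Pursuer) has 6→8.
A2 = A1; e.g. 0 (Evader) can still go to 4. Fixed point.
Pursuer's winning region = {6, 8}.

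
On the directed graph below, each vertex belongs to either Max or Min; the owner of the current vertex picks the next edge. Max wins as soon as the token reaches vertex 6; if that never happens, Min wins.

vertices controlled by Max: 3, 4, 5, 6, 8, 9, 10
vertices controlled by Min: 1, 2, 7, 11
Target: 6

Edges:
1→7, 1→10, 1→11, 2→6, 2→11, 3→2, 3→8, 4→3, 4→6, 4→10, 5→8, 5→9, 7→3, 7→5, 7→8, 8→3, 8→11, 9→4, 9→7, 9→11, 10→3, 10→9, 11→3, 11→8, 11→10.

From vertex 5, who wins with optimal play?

Max

A0 = {6}
A1: add {4} — 4 (Max) has 4→6.
A2: add {9} — 9 (Max) has 9→4.
A3: add {5, 10} — 5 (Max) has 5→9; 10 (Max) has 10→9.
A4 = A3; e.g. 1 (Min) can still go to 7. Fixed point.
5 ∈ A3, so Max can force the target.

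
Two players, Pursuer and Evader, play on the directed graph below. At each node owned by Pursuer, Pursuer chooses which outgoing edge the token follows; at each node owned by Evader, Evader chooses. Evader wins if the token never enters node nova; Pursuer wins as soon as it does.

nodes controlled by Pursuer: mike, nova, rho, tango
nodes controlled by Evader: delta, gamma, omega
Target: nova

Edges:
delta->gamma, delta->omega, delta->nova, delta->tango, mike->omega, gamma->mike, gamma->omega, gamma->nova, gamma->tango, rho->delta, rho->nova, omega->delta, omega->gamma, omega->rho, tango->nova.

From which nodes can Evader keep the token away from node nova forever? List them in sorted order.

delta, gamma, mike, omega

A0 = {nova}
A1: add {rho, tango} — rho (Pursuer) has rho→nova; tango (Pursuer) has tango→nova.
A2 = A1; e.g. delta (Evader) can still go to gamma. Fixed point.
Pursuer's attractor = {nova, rho, tango}; Evader avoids the target exactly from the complement.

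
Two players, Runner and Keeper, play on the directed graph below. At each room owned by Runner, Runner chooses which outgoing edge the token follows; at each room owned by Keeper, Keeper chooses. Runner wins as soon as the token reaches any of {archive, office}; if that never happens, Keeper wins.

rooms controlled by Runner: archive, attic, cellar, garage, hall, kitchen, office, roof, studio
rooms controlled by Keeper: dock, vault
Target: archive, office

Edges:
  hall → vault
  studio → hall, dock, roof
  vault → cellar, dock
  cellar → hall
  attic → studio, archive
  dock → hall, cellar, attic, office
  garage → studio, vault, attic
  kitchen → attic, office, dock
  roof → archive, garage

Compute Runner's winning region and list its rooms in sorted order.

archive, attic, garage, kitchen, office, roof, studio

A0 = {archive, office}
A1: add {attic, kitchen, roof} — attic (Runner) has attic→archive; kitchen (Runner) has kitchen→office; roof (Runner) has roof→archive.
A2: add {garage, studio} — studio (Runner) has studio→roof; garage (Runner) has garage→attic.
A3 = A2; e.g. hall (Runner) has no edge into A2. Fixed point.
Runner's winning region = {archive, attic, garage, kitchen, office, roof, studio}.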